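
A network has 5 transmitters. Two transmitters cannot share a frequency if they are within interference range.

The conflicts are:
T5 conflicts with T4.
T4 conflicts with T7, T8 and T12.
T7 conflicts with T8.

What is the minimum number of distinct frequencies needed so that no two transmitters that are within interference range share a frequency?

T4, T7, T8 pairwise conflict, so at least 3 frequencies are needed.
3 frequencies suffice: frequency 1 → {T4}; frequency 2 → {T5, T7, T12}; frequency 3 → {T8}. Each listed conflict is separated.

3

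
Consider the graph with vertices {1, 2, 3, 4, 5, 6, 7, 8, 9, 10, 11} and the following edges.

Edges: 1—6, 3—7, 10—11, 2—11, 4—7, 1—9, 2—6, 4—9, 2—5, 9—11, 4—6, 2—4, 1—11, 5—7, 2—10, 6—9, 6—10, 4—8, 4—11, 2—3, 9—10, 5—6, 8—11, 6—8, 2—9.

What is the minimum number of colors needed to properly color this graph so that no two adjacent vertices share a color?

2, 6, 9, 10 are mutually adjacent (a clique of size 4), so at least 4 colors are needed.
4 colors suffice: color a → {1, 2, 7, 8}; color b → {3, 6, 11}; color c → {5, 9}; color d → {4, 10}. Every edge joins two different colors.

4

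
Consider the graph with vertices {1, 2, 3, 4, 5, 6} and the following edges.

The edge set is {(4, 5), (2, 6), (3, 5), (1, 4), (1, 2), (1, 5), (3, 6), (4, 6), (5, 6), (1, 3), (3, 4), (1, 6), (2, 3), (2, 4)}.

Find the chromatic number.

5

1, 3, 4, 5, 6 are pairwise adjacent (a clique of size 5), so at least 5 colors are needed.
5 colors suffice: color a → {4}; color b → {1}; color c → {3}; color d → {6}; color e → {2, 5}. No two adjacent vertices share a color.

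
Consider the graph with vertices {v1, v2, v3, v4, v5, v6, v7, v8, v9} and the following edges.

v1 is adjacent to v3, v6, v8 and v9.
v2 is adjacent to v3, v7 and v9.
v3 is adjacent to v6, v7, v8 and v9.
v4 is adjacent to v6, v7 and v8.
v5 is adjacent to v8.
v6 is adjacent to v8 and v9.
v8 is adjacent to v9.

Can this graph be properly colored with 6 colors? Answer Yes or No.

Yes

The chromatic number is 5. v1, v3, v6, v8, v9 form a clique, so at least 5 colors are needed.
5 colors suffice: v1=5, v2=1, v3=2, v4=2, v5=2, v6=4, v7=3, v8=1, v9=3.
Since 6 ≥ 5, a proper 6-coloring certainly exists.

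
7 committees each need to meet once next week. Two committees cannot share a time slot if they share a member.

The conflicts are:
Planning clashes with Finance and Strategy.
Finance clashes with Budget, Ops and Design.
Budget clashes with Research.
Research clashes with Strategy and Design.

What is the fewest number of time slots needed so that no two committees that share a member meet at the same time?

3

The cycle Research-Strategy-Planning-Finance-Budget-Research has odd length 5, so it cannot be 2-colored; at least 3 time slots are needed.
3 time slots suffice: Planning=2, Finance=1, Budget=2, Research=1, Strategy=3, Ops=2, Design=2. No two conflicting committees share a time slot.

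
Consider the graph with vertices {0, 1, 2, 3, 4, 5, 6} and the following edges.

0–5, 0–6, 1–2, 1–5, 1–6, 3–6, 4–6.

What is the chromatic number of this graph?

3 and 6 are adjacent, so at least 2 colors are needed.
2 colors suffice: color red → {2, 5, 6}; color blue → {0, 1, 3, 4}. Every edge joins two different colors.

2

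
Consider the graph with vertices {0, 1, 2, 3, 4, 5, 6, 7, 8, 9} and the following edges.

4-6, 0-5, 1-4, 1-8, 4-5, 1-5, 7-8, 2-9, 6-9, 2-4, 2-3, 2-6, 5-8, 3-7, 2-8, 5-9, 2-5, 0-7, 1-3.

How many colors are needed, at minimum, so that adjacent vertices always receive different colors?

3

2, 4, 5 are pairwise adjacent, so at least 3 colors are needed.
A valid assignment using 3 colors: 0=c, 1=a, 2=a, 3=b, 4=c, 5=b, 6=b, 7=a, 8=c, 9=c. No two adjacent vertices share a color.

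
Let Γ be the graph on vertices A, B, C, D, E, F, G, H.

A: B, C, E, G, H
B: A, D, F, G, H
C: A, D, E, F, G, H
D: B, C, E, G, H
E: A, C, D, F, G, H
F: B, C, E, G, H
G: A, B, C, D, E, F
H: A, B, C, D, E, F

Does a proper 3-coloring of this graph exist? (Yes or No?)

C, E, F, G form a clique, so at least 4 colors are needed.
So 3 colors are not enough.

No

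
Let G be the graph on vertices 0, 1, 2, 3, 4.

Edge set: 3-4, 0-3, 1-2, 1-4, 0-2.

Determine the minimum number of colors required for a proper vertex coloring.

3

The cycle 4-3-0-2-1-4 has odd length 5, so it cannot be 2-colored; at least 3 colors are needed.
3 colors suffice: 0=red, 1=green, 2=blue, 3=blue, 4=red. Every edge joins two different colors.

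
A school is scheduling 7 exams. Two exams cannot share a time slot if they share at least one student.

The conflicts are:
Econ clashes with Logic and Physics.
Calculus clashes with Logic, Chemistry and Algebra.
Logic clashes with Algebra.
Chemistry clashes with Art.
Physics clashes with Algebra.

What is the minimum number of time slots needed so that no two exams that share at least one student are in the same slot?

3

Calculus, Logic, Algebra all conflict with each other, so at least 3 time slots are needed.
3 time slots suffice: time slot 1 → {Logic, Chemistry, Physics}; time slot 2 → {Econ, Algebra, Art}; time slot 3 → {Calculus}. Each listed conflict is separated.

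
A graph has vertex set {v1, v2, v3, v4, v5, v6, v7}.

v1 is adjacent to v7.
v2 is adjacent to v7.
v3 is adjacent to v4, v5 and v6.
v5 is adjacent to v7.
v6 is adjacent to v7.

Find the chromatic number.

2

v2 and v7 are adjacent, so at least 2 colors are needed.
2 colors suffice: color 1 → {v3, v7}; color 2 → {v1, v2, v4, v5, v6}. No two adjacent vertices share a color.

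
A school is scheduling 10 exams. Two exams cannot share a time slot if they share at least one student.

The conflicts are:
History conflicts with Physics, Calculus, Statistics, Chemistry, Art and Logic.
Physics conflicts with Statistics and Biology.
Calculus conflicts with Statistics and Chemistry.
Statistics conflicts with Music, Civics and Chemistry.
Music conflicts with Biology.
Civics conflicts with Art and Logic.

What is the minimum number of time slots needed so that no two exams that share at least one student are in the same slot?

4

History, Calculus, Statistics, Chemistry are mutually in conflict, so at least 4 time slots are needed.
4 time slots suffice: time slot 1 → {History, Music, Civics}; time slot 2 → {Statistics, Biology, Art, Logic}; time slot 3 → {Physics, Chemistry}; time slot 4 → {Calculus}. Each listed conflict is separated.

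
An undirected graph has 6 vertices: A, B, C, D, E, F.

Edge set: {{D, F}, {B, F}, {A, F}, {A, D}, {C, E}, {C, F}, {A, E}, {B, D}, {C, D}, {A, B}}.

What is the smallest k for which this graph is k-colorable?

4

A, B, D, F are pairwise adjacent (a clique of size 4), so at least 4 colors are needed.
4 colors suffice: color 1 → {E, F}; color 2 → {D}; color 3 → {A, C}; color 4 → {B}. No two adjacent vertices share a color.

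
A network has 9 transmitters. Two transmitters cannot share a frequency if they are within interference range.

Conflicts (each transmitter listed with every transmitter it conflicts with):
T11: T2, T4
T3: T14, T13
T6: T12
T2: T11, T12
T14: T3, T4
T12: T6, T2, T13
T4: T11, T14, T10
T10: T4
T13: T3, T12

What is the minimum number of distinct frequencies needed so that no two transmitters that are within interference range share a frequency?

3

The cycle T14-T3-T13-T12-T2-T11-T4-T14 has odd length 7, so it cannot be 2-colored; at least 3 frequencies are needed.
A valid assignment using 3 frequencies: T11=2, T3=1, T6=2, T2=3, T14=2, T12=1, T4=1, T10=2, T13=2. No two conflicting transmitters share a frequency.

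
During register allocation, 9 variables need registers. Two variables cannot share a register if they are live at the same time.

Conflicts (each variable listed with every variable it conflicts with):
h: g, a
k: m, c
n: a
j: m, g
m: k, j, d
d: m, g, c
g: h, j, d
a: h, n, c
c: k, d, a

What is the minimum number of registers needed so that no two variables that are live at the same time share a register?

3

The cycle h-a-c-d-g-h has odd length 5, so it cannot be 2-colored; at least 3 registers are needed.
3 registers suffice: register 1 → {n, m, g, c}; register 2 → {k, j, d, a}; register 3 → {h}. Each listed conflict is separated.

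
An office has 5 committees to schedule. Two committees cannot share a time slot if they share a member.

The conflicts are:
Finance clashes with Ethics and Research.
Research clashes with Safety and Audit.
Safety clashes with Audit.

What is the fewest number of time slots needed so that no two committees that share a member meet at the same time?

Research, Safety, Audit all conflict with each other, so at least 3 time slots are needed.
Using 3 time slots: Finance=2, Ethics=1, Research=1, Safety=2, Audit=3. No two conflicting committees share a time slot.

3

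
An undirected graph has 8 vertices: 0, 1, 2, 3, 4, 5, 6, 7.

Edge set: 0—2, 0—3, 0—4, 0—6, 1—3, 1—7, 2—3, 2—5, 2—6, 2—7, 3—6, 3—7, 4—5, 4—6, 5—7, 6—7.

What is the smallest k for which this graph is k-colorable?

4

2, 3, 6, 7 form a clique, so at least 4 colors are needed.
One proper 4-coloring: 0=a, 1=b, 2=b, 3=d, 4=b, 5=c, 6=c, 7=a. Every edge joins two different colors.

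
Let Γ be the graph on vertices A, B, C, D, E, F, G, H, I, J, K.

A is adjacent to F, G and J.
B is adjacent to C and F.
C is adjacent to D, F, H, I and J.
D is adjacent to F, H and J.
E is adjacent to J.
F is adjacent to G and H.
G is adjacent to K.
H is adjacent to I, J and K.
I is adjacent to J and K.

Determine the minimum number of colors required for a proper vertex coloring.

4

C, H, I, J are pairwise adjacent (a clique of size 4), so at least 4 colors are needed.
A valid assignment using 4 colors: A=blue, B=red, C=blue, D=yellow, E=red, F=green, G=red, H=red, I=yellow, J=green, K=blue. Every edge joins two different colors.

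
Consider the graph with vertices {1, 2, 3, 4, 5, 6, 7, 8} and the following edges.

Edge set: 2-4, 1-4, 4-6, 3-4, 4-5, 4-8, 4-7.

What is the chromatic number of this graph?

3 and 4 are adjacent, so at least 2 colors are needed.
2 colors suffice: 1=b, 2=b, 3=b, 4=a, 5=b, 6=b, 7=b, 8=b. Every edge joins two different colors.

2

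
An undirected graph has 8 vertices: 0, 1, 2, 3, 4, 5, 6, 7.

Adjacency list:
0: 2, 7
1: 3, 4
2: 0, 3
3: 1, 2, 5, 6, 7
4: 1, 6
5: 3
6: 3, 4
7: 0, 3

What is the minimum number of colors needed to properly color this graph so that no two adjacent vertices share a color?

2

3 and 7 are adjacent, so at least 2 colors are needed.
One proper 2-coloring: 0=red, 1=blue, 2=blue, 3=red, 4=red, 5=blue, 6=blue, 7=blue. Each edge has distinct colors on its endpoints.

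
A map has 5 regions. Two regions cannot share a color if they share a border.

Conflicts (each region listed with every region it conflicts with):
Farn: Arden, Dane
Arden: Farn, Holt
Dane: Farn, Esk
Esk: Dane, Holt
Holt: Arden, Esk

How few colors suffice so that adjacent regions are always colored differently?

3

The cycle Farn-Arden-Holt-Esk-Dane-Farn has odd length 5, so it cannot be 2-colored; at least 3 colors are needed.
One proper 3-coloring: Farn=1, Arden=2, Dane=2, Esk=3, Holt=1. Each listed conflict is separated.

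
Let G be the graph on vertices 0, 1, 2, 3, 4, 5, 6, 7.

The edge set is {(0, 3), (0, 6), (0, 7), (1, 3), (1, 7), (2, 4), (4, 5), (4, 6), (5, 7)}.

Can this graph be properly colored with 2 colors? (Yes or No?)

The cycle 6-4-5-7-0-6 has odd length 5, so it cannot be 2-colored; at least 3 colors are needed.
So 2 colors are not enough.

No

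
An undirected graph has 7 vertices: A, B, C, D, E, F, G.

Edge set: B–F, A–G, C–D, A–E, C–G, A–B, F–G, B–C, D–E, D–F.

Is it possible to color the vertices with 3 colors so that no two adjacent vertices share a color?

Yes

The chromatic number is 3. The cycle F-D-E-A-G-F has odd length 5, so it cannot be 2-colored; at least 3 colors are needed.
3 colors suffice: A=blue, B=red, C=blue, D=red, E=green, F=blue, G=red.
That is already a proper 3-coloring.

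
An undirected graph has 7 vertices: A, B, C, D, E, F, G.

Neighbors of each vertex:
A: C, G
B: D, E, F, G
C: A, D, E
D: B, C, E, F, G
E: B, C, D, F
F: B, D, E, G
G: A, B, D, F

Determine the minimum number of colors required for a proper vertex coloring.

B, D, F, G are pairwise adjacent (a clique of size 4), so at least 4 colors are needed.
4 colors suffice: color red → {A, D}; color blue → {E, G}; color green → {B, C}; color yellow → {F}. Every edge joins two different colors.

4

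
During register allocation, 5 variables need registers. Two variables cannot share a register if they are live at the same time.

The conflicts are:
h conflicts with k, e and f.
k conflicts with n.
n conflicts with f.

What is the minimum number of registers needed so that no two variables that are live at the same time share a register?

2

k and n conflict, so at least 2 registers are needed.
2 registers suffice: register 1 → {h, n}; register 2 → {k, e, f}. No two conflicting variables share a register.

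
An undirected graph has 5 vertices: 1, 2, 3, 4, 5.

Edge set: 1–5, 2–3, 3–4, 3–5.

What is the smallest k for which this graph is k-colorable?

2

1 and 5 are adjacent, so at least 2 colors are needed.
2 colors suffice: color red → {1, 3}; color blue → {2, 4, 5}. Every edge joins two different colors.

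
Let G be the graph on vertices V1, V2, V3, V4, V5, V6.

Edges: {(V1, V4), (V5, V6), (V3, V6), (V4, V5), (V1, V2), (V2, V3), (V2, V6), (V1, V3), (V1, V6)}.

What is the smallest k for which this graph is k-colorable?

V1, V2, V3, V6 are pairwise adjacent (a clique of size 4), so at least 4 colors are needed.
4 colors suffice: color R → {V4, V6}; color B → {V1, V5}; color G → {V3}; color Y → {V2}. No two adjacent vertices share a color.

4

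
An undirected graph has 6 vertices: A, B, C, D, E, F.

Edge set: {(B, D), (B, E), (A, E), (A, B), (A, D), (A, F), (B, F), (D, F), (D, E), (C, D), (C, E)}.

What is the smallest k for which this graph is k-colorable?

4

A, B, D, E form a clique, so at least 4 colors are needed.
4 colors suffice: color 1 → {D}; color 2 → {E, F}; color 3 → {B, C}; color 4 → {A}. Every edge joins two different colors.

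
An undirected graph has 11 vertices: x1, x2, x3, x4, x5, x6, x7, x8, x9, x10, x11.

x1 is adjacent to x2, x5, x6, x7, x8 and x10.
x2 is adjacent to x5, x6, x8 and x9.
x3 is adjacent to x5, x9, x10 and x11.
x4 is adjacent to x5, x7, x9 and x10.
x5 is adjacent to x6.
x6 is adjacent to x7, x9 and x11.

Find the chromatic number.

4

x1, x2, x5, x6 are pairwise adjacent (a clique of size 4), so at least 4 colors are needed.
4 colors suffice: color red → {x3, x4, x6, x8}; color blue → {x1, x9, x11}; color green → {x5, x7, x10}; color yellow → {x2}. Every edge joins two different colors.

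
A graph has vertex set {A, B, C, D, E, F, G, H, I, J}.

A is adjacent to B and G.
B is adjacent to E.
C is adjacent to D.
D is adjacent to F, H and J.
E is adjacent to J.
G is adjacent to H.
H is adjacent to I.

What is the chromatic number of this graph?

The cycle D-J-E-B-A-G-H-D has odd length 7, so it cannot be 2-colored; at least 3 colors are needed.
3 colors suffice: color 1 → {B, D, G, I}; color 2 → {A, C, F, H, J}; color 3 → {E}. No two adjacent vertices share a color.

3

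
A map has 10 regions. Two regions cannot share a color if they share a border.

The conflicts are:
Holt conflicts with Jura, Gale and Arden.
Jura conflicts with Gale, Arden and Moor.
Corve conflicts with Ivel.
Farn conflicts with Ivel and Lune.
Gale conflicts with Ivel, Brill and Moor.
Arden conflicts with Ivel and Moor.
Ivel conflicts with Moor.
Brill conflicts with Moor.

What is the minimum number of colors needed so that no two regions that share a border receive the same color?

3

Gale, Ivel, Moor are mutually in conflict, so at least 3 colors are needed.
A valid assignment using 3 colors: Holt=3, Jura=2, Corve=1, Farn=1, Gale=1, Arden=1, Ivel=2, Brill=2, Lune=2, Moor=3. No two conflicting regions share a color.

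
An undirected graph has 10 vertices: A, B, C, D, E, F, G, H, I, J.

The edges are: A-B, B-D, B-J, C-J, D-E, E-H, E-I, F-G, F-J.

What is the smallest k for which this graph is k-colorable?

C and J are adjacent, so at least 2 colors are needed.
One proper 2-coloring: A=2, B=1, C=1, D=2, E=1, F=1, G=2, H=2, I=2, J=2. Every edge joins two different colors.

2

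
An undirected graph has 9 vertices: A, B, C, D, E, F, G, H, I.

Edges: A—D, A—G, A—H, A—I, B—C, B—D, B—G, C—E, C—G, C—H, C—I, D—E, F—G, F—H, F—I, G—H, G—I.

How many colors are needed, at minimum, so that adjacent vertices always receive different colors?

3

C, G, I are pairwise adjacent, so at least 3 colors are needed.
One proper 3-coloring: A=blue, B=green, C=blue, D=red, E=green, F=blue, G=red, H=green, I=green. No two adjacent vertices share a color.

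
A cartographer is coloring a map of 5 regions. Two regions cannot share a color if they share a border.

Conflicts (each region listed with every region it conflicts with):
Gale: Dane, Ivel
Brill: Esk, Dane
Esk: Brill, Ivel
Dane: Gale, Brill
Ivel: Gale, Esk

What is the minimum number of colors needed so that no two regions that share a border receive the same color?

3

The cycle Ivel-Esk-Brill-Dane-Gale-Ivel has odd length 5, so it cannot be 2-colored; at least 3 colors are needed.
3 colors suffice: color 1 → {Gale, Brill}; color 2 → {Esk, Dane}; color 3 → {Ivel}. Every pair that conflicts lands in different colors.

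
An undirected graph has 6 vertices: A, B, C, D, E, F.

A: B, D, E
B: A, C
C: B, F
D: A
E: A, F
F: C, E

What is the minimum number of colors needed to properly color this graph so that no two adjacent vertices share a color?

The cycle F-E-A-B-C-F has odd length 5, so it cannot be 2-colored; at least 3 colors are needed.
3 colors suffice: color red → {A, F}; color blue → {C, D, E}; color green → {B}. No two adjacent vertices share a color.

3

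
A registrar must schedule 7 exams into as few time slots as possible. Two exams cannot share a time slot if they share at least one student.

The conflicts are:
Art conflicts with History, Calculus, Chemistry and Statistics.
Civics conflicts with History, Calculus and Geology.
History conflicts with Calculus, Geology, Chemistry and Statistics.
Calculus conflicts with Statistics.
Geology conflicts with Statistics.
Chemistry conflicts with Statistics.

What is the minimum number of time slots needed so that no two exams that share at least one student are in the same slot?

Art, History, Chemistry, Statistics all conflict with each other, so at least 4 time slots are needed.
Using 4 time slots: Art=4, Civics=2, History=1, Calculus=3, Geology=3, Chemistry=3, Statistics=2. Every pair that conflicts lands in different time slots.

4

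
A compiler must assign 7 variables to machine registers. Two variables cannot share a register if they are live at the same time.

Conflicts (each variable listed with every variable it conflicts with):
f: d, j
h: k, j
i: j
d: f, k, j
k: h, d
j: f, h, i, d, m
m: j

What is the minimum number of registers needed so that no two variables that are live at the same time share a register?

f, d, j are mutually in conflict, so at least 3 registers are needed.
3 registers suffice: register 1 → {k, j}; register 2 → {h, i, d, m}; register 3 → {f}. Every pair that conflicts lands in different registers.

3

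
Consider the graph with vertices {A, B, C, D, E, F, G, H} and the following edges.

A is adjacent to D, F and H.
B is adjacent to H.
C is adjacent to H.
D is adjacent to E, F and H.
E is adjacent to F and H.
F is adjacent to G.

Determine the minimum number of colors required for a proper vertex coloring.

3

A, D, F are mutually adjacent, so at least 3 colors are needed.
3 colors suffice: color 1 → {F, H}; color 2 → {B, C, D, G}; color 3 → {A, E}. Every edge joins two different colors.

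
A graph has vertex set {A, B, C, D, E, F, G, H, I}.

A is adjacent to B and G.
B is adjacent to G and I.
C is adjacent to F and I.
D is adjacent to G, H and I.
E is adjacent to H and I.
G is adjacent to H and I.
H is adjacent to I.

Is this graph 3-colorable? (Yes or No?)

No

D, G, H, I are pairwise adjacent (a clique of size 4), so at least 4 colors are needed.
So 3 colors are not enough.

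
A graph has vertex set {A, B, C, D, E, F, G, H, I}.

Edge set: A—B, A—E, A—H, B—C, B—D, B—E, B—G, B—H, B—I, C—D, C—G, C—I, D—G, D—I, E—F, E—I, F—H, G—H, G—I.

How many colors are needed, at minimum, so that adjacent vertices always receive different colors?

B, C, D, G, I are mutually adjacent (a clique of size 5), so at least 5 colors are needed.
A valid assignment using 5 colors: A=4, B=1, C=5, D=4, E=3, F=1, G=3, H=2, I=2. Each edge has distinct colors on its endpoints.

5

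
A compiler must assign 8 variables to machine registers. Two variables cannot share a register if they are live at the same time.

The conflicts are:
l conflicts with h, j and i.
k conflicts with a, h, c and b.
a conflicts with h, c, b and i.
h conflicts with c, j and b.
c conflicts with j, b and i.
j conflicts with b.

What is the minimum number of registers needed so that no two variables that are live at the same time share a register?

5

k, a, h, c, b are mutually in conflict, so at least 5 registers are needed.
A valid assignment using 5 registers: l=2, k=5, a=4, h=1, c=2, j=4, b=3, i=1. No two conflicting variables share a register.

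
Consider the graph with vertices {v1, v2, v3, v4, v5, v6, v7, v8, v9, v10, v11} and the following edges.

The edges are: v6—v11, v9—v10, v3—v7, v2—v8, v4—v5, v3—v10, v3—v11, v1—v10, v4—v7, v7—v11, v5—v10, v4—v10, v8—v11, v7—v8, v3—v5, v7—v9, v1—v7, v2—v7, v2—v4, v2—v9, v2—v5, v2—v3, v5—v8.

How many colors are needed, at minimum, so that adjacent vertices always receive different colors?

v3, v7, v11 form a triangle, so at least 3 colors are needed.
3 colors suffice: color 1 → {v5, v6, v7}; color 2 → {v2, v10, v11}; color 3 → {v1, v3, v4, v8, v9}. Every edge joins two different colors.

3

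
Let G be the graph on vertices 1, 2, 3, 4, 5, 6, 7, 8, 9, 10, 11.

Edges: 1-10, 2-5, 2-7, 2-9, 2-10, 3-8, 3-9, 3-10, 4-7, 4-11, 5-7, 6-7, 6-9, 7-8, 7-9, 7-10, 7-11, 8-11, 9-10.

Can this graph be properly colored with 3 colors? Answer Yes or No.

No

2, 7, 9, 10 form a clique, so at least 4 colors are needed.
So 3 colors are not enough.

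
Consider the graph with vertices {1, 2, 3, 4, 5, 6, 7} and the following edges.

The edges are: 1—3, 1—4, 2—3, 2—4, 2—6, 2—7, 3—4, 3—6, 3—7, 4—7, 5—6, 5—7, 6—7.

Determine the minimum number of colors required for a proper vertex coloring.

4

2, 3, 4, 7 are pairwise adjacent (a clique of size 4), so at least 4 colors are needed.
A valid assignment using 4 colors: 1=red, 2=yellow, 3=blue, 4=green, 5=blue, 6=green, 7=red. Every edge joins two different colors.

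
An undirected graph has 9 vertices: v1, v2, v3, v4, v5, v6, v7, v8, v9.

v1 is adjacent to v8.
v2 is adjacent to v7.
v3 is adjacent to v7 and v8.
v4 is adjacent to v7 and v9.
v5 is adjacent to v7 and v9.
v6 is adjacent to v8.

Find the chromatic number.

2

v2 and v7 are adjacent, so at least 2 colors are needed.
A valid assignment using 2 colors: v1=B, v2=B, v3=B, v4=B, v5=B, v6=B, v7=R, v8=R, v9=R. No two adjacent vertices share a color.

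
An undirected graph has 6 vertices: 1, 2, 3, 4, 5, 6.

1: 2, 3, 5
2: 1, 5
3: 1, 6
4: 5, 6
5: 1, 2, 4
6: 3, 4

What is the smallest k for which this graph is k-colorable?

3

1, 2, 5 are mutually adjacent, so at least 3 colors are needed.
3 colors suffice: color a → {1, 4}; color b → {3, 5}; color c → {2, 6}. Each edge has distinct colors on its endpoints.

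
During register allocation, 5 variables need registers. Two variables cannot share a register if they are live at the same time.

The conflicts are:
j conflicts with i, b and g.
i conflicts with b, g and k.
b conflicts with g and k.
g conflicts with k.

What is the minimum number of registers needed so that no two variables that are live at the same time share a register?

j, i, b, g pairwise conflict, so at least 4 registers are needed.
4 registers suffice: register 1 → {g}; register 2 → {i}; register 3 → {b}; register 4 → {j, k}. Each listed conflict is separated.

4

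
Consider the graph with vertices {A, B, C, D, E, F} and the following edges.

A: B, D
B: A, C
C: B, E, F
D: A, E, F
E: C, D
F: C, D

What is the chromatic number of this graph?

3

The cycle B-A-D-E-C-B has odd length 5, so it cannot be 2-colored; at least 3 colors are needed.
One proper 3-coloring: A=2, B=3, C=1, D=1, E=2, F=2. Each edge has distinct colors on its endpoints.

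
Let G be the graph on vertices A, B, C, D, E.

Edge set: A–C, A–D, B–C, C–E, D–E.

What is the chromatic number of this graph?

D and E are adjacent, so at least 2 colors are needed.
One proper 2-coloring: A=2, B=2, C=1, D=1, E=2. Each edge has distinct colors on its endpoints.

2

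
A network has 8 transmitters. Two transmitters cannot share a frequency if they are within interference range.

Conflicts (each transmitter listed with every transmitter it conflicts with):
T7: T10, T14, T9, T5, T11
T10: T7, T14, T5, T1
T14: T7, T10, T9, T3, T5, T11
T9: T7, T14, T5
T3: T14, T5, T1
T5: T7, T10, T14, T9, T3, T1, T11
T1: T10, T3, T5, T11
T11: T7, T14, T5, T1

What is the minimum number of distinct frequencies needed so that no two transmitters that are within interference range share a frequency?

T7, T14, T5, T11 pairwise conflict, so at least 4 frequencies are needed.
Using 4 frequencies: T7=3, T10=4, T14=2, T9=4, T3=3, T5=1, T1=2, T11=4. Every pair that conflicts lands in different frequencies.

4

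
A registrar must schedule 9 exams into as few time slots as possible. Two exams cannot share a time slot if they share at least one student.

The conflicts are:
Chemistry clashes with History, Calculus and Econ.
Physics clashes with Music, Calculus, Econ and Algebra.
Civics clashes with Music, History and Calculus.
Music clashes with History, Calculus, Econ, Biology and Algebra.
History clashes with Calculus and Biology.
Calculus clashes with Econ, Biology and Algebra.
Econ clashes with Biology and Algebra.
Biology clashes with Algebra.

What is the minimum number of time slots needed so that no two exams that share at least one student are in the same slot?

Physics, Music, Calculus, Econ, Algebra pairwise conflict, so at least 5 time slots are needed.
5 time slots suffice: Chemistry=2, Physics=5, Civics=4, Music=2, History=3, Calculus=1, Econ=3, Biology=5, Algebra=4. No two conflicting exams share a time slot.

5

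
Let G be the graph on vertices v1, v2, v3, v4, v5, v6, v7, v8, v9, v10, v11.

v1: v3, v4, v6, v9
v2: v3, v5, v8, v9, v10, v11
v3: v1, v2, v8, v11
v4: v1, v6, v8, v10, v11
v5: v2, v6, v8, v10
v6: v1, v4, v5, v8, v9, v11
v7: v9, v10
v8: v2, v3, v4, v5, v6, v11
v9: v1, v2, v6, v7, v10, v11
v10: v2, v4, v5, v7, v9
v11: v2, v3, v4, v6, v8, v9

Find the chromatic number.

v4, v6, v8, v11 form a clique, so at least 4 colors are needed.
4 colors suffice: color 1 → {v8, v9}; color 2 → {v2, v6, v7}; color 3 → {v1, v10, v11}; color 4 → {v3, v4, v5}. Each edge has distinct colors on its endpoints.

4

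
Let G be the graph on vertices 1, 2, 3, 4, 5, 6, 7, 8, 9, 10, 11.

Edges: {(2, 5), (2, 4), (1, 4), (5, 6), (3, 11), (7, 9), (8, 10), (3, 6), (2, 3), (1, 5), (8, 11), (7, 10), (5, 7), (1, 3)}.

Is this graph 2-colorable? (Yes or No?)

The cycle 10-7-5-1-3-11-8-10 has odd length 7, so it cannot be 2-colored; at least 3 colors are needed.
So 2 colors are not enough.

No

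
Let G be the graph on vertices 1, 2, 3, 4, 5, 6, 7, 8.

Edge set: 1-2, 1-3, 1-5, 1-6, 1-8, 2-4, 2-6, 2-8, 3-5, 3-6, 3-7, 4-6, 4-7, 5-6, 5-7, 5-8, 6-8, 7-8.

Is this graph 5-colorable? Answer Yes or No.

Yes

The chromatic number is 4. 1, 2, 6, 8 are pairwise adjacent (a clique of size 4), so at least 4 colors are needed.
One proper 4-coloring: 1=d, 2=c, 3=b, 4=b, 5=c, 6=a, 7=a, 8=b.
Since 5 ≥ 4, a proper 5-coloring certainly exists.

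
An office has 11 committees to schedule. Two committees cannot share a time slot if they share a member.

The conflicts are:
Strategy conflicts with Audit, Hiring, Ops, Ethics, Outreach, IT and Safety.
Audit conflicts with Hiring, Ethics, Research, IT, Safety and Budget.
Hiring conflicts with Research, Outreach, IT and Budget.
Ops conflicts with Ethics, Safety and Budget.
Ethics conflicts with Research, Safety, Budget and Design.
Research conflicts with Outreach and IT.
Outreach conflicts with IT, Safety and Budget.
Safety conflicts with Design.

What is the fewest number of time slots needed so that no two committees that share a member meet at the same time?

4

Strategy, Audit, Ethics, Safety are mutually in conflict, so at least 4 time slots are needed.
4 time slots suffice: time slot 1 → {Audit, Ops, Outreach, Design}; time slot 2 → {Hiring, Ethics}; time slot 3 → {Strategy, Research, Budget}; time slot 4 → {IT, Safety}. Each listed conflict is separated.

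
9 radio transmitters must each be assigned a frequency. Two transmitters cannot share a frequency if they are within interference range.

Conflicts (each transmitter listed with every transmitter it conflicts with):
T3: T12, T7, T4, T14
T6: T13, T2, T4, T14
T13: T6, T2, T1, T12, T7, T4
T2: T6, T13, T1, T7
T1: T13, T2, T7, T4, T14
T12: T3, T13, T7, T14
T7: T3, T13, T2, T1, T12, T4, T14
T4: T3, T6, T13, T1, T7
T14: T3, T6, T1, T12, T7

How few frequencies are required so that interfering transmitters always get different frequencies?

4

T3, T12, T7, T14 pairwise conflict, so at least 4 frequencies are needed.
4 frequencies suffice: T3=4, T6=1, T13=2, T2=3, T1=4, T12=3, T7=1, T4=3, T14=2. Every pair that conflicts lands in different frequencies.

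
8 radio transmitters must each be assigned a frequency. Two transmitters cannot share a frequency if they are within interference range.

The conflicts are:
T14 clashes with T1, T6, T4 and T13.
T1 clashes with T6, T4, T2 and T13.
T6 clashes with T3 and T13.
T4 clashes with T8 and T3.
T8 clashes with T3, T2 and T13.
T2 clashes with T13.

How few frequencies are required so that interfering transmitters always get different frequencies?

T14, T1, T6, T13 are mutually in conflict, so at least 4 frequencies are needed.
4 frequencies suffice: frequency 1 → {T4, T13}; frequency 2 → {T1, T8}; frequency 3 → {T6, T2}; frequency 4 → {T14, T3}. Every pair that conflicts lands in different frequencies.

4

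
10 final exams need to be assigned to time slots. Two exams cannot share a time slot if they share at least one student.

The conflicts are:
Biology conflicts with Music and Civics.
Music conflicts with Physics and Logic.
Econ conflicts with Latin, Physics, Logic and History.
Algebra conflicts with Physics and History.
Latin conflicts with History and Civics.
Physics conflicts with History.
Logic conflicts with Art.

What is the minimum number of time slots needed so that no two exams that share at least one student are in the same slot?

3

Algebra, Physics, History are mutually in conflict, so at least 3 time slots are needed.
3 time slots suffice: Biology=2, Music=1, Econ=1, Algebra=1, Latin=3, Physics=3, Logic=2, Art=1, History=2, Civics=1. No two conflicting exams share a time slot.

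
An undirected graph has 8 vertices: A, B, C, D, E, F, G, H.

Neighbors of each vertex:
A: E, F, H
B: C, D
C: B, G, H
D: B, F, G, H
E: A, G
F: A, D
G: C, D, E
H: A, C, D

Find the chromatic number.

3

The cycle E-G-C-H-A-E has odd length 5, so it cannot be 2-colored; at least 3 colors are needed.
3 colors suffice: A=1, B=2, C=1, D=1, E=3, F=2, G=2, H=2. Every edge joins two different colors.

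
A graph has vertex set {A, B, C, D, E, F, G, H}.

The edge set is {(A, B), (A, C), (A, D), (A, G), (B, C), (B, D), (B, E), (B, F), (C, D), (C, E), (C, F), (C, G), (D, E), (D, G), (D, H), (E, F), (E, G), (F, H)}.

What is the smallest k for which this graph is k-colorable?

B, C, E, F are pairwise adjacent (a clique of size 4), so at least 4 colors are needed.
One proper 4-coloring: A=3, B=4, C=1, D=2, E=3, F=2, G=4, H=1. Each edge has distinct colors on its endpoints.

4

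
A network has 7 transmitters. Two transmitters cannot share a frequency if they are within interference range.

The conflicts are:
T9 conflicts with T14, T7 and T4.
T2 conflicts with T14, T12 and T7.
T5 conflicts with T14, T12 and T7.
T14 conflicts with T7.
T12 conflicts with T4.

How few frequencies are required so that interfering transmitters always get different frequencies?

T9, T14, T7 are mutually in conflict, so at least 3 frequencies are needed.
3 frequencies suffice: T9=3, T2=3, T5=3, T14=2, T12=1, T7=1, T4=2. Every pair that conflicts lands in different frequencies.

3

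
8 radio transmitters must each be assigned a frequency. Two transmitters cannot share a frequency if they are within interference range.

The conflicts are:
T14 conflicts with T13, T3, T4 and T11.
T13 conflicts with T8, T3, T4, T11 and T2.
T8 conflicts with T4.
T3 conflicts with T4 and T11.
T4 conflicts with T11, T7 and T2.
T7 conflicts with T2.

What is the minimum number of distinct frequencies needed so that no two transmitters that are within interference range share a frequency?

5

T14, T13, T3, T4, T11 pairwise conflict, so at least 5 frequencies are needed.
Using 5 frequencies: T14=3, T13=2, T8=3, T3=4, T4=1, T11=5, T7=2, T2=3. No two conflicting transmitters share a frequency.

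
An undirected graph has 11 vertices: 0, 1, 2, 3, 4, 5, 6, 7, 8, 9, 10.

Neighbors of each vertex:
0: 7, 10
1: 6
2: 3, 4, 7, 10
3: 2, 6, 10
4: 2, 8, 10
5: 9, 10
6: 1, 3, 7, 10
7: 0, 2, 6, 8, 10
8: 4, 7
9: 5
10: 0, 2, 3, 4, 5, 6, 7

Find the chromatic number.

2, 3, 10 are mutually adjacent, so at least 3 colors are needed.
3 colors suffice: color red → {1, 8, 9, 10}; color blue → {3, 4, 5, 7}; color green → {0, 2, 6}. Each edge has distinct colors on its endpoints.

3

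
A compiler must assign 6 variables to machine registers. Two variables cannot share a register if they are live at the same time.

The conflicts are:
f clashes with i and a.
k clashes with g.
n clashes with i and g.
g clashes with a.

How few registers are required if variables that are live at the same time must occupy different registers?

The cycle i-n-g-a-f-i has odd length 5, so it cannot be 2-colored; at least 3 registers are needed.
Using 3 registers: f=1, k=2, n=2, i=3, g=1, a=2. Every pair that conflicts lands in different registers.

3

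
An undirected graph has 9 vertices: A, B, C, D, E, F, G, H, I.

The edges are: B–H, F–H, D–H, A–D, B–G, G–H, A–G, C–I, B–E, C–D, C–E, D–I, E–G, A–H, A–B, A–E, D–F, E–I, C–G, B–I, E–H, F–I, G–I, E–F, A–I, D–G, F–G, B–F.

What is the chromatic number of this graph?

5

B, E, F, G, H are mutually adjacent (a clique of size 5), so at least 5 colors are needed.
5 colors suffice: A=4, B=5, C=4, D=2, E=2, F=4, G=1, H=3, I=3. No two adjacent vertices share a color.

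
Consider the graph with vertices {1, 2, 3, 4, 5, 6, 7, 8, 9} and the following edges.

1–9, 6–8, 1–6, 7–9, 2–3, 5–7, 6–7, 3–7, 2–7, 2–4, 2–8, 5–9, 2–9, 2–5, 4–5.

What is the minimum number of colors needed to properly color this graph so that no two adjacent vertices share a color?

4

2, 5, 7, 9 are mutually adjacent (a clique of size 4), so at least 4 colors are needed.
4 colors suffice: 1=b, 2=a, 3=c, 4=b, 5=c, 6=a, 7=b, 8=b, 9=d. Each edge has distinct colors on its endpoints.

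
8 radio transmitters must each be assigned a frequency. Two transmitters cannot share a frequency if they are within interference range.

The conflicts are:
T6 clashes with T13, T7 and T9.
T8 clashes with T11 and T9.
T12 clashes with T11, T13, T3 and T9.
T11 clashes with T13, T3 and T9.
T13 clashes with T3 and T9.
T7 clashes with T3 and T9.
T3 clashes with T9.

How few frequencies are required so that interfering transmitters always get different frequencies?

T12, T11, T13, T3, T9 pairwise conflict, so at least 5 frequencies are needed.
5 frequencies suffice: T6=2, T8=3, T12=5, T11=2, T13=4, T7=4, T3=3, T9=1. No two conflicting transmitters share a frequency.

5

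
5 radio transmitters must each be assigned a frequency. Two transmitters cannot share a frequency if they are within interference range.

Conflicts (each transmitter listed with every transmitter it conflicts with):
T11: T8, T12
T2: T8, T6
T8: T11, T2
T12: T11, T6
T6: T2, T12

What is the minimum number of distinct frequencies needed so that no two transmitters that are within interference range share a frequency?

The cycle T12-T11-T8-T2-T6-T12 has odd length 5, so it cannot be 2-colored; at least 3 frequencies are needed.
A valid assignment using 3 frequencies: T11=2, T2=2, T8=1, T12=3, T6=1. No two conflicting transmitters share a frequency.

3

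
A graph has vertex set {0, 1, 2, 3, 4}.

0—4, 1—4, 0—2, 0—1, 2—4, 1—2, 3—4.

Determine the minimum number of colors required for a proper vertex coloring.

0, 1, 2, 4 are mutually adjacent (a clique of size 4), so at least 4 colors are needed.
One proper 4-coloring: 0=c, 1=d, 2=b, 3=b, 4=a. Each edge has distinct colors on its endpoints.

4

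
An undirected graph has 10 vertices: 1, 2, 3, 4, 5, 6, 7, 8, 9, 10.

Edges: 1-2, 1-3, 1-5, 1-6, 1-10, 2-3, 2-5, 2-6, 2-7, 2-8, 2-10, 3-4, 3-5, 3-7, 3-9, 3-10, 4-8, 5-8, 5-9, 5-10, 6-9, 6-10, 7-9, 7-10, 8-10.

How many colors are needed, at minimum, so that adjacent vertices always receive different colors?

5

1, 2, 3, 5, 10 are mutually adjacent (a clique of size 5), so at least 5 colors are needed.
5 colors suffice: color red → {4, 9, 10}; color blue → {3, 6, 8}; color green → {2}; color yellow → {5, 7}; color purple → {1}. Each edge has distinct colors on its endpoints.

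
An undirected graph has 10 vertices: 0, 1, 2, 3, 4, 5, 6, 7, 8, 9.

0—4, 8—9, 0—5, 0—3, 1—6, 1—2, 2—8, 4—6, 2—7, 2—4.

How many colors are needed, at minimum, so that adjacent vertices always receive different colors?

0 and 5 are adjacent, so at least 2 colors are needed.
2 colors suffice: color a → {0, 2, 6, 9}; color b → {1, 3, 4, 5, 7, 8}. No two adjacent vertices share a color.

2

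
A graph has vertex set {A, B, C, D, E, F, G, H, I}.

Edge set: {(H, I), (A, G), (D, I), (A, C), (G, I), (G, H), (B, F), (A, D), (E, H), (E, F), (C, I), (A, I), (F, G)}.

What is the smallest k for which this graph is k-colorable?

3

A, C, I are pairwise adjacent, so at least 3 colors are needed.
3 colors suffice: color 1 → {F, I}; color 2 → {A, B, H}; color 3 → {C, D, E, G}. No two adjacent vertices share a color.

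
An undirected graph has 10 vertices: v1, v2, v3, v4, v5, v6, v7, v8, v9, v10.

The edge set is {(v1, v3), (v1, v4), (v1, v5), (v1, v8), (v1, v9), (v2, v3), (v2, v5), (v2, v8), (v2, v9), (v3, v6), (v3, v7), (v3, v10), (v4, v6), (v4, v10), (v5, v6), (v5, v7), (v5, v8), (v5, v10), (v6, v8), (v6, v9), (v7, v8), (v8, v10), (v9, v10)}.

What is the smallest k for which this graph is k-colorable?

v1, v5, v8 form a triangle, so at least 3 colors are needed.
One proper 3-coloring: v1=G, v2=G, v3=R, v4=R, v5=R, v6=G, v7=G, v8=B, v9=R, v10=G. Every edge joins two different colors.

3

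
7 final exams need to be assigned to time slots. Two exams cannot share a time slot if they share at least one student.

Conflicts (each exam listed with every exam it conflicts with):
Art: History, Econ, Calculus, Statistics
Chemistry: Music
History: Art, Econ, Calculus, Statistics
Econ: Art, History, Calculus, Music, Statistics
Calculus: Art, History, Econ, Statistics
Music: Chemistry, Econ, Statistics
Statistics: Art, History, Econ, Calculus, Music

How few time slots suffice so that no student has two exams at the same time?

Art, History, Econ, Calculus, Statistics all conflict with each other, so at least 5 time slots are needed.
5 time slots suffice: Art=4, Chemistry=1, History=3, Econ=2, Calculus=5, Music=3, Statistics=1. Every pair that conflicts lands in different time slots.

5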